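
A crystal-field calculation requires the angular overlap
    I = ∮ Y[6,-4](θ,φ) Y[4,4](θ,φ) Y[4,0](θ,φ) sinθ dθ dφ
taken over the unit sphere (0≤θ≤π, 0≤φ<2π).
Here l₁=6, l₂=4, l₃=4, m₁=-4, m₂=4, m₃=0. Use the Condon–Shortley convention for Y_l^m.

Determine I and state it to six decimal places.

m-sum 0 ✓  L=14 even ✓  2≤4≤10 ✓
Π(2lᵢ+1) = 13×9×9 = 1053
triangle coeff Δ(6,4,4) = 1/1261260
Σ_t [2,4]: t=2:+1/4608 t=3:−1/1296 t=4:+1/4608 = -7/20736
(3j)²=20/1287 [(6 4 4; 0 0 0)], sign=-1
Σ_t [6,6]: t=6:+1/69120 = 1/69120
(3j)²=4/143 [(6 4 4; -4 4 0)], sign=+1
⇒ 4πI² = 720/1573
I = (-1)√(720/1573/(4π)) = -0.19085211

-0.190852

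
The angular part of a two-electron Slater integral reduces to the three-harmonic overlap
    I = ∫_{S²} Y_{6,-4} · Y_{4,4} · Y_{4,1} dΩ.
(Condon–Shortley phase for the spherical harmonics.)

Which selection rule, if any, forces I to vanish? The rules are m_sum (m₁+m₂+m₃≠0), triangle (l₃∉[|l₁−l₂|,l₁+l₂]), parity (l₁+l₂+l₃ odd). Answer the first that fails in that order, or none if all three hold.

Σmᵢ = 1  ✗
l₃∈[|l₁−l₂|,l₁+l₂]=[2,10], have l₃=4
Σlᵢ = 14 ⇒ even

m_sum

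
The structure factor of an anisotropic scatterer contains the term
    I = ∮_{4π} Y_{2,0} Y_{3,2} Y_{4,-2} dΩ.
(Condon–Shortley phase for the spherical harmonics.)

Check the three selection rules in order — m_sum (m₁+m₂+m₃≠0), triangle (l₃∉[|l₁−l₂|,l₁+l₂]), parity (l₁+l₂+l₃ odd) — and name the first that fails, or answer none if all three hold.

azimuthal sum: 0 + 2 − 2 = 0  ✓
1 ≤ 4 ≤ 5 (triangle on l)  ✓
L = 2 + 3 + 4 = 9 (odd)  ✗

parity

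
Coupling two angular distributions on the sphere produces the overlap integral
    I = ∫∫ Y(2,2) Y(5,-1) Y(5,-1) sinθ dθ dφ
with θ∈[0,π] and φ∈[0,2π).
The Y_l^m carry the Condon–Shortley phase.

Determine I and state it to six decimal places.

Checks pass: Σm=0; 12 even; l₃=5∈[3,7].
(2·2+1)(2·5+1)(2·5+1) = 605
Δ: 2! 2! 8! / 13! → 1/38610
sum: t=0:+1/2880 t=1:−1/576 t=2:+1/2880 = -1/960
3j²(2 5 5; 0 0 0) = Δ·Π!·Σ² = 10/429  (sign +1)
sum: t=0:+1/2304 = 1/2304
3j²(2 5 5; 2 -1 -1) = Δ·Π!·Σ² = 5/143  (sign +1)
combine: 4πI² = 605·10/429·5/143 = 250/507
take √, sign +1: I = 0.19808933

0.198089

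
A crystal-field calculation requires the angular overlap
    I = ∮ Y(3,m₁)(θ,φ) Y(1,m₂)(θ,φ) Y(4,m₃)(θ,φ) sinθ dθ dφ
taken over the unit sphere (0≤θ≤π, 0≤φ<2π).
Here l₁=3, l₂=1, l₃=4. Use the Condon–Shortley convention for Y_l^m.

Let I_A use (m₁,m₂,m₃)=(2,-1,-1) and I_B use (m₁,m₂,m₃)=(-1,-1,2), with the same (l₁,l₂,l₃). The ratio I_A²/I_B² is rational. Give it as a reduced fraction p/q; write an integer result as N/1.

1/5

Same 3,1,4: normalisation and zero-m 3j drop out of the ratio.
A: Δ: 0! 6! 2! / 9! → 1/252; sum: t=0:+1/240 = 1/240; 3j²(3 1 4; 2 -1 -1) = Δ·Π!·Σ² = 1/84  (sign -1)
B: Δ: 0! 6! 2! / 9! → 1/252; sum: t=0:+1/96 = 1/96; 3j²(3 1 4; -1 -1 2) = Δ·Π!·Σ² = 5/84  (sign +1)
I_A²/I_B² = (1/84)/(5/84) = 1/5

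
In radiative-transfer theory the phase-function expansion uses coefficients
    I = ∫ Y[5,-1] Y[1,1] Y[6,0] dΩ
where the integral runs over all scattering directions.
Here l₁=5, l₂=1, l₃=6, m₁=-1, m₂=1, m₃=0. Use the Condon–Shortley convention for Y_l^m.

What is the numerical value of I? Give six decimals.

0.158246

m-sum 0 ✓  L=12 even ✓  4≤6≤6 ✓
Π(2lᵢ+1) = 11×3×13 = 429
triangle coeff Δ(5,1,6) = 1/858
Σ_t [0,0]: t=0:+1/14400 = 1/14400
(3j)²=6/143 [(5 1 6; 0 0 0)], sign=+1
Σ_t [0,0]: t=0:+1/34560 = 1/34560
(3j)²=5/286 [(5 1 6; -1 1 0)], sign=+1
⇒ 4πI² = 45/143
I = (+1)√(45/143/(4π)) = 0.15824621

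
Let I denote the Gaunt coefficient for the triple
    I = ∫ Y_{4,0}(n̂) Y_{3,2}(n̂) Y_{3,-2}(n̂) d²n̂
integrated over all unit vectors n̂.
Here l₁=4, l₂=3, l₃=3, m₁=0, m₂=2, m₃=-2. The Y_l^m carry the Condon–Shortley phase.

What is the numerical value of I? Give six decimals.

Rules hold: Σm=0, L=10 even, 1≤3≤7.
N = 9·7·7 = 441
Δ = 4!·4!·2!/11! = 1/34650
Racah Σ t=1..3: t=1:−1/72 t=2:+1/16 t=3:−1/72 = 5/144
⇒ 3j(4 3 3; 0 0 0)² = 2/77, sgn -1
Racah Σ t=3..4: t=3:−1/72 t=4:+1/576 = -7/576
⇒ 3j(4 3 3; 0 2 -2)² = 7/198, sgn +1
4πI² = N·(3j₀)²·(3jₘ)² = 49/121
I = -1·√(0.404959/4π) = -0.17951487

-0.179515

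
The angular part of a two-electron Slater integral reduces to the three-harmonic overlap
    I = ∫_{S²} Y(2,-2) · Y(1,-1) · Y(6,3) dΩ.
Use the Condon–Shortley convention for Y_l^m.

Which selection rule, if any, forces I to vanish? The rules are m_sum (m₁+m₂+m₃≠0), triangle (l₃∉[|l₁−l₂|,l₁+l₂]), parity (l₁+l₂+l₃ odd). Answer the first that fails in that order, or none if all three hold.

Σmᵢ = 0  ✓
l₃∈[|l₁−l₂|,l₁+l₂]=[1,3], have l₃=6  ✗
Σlᵢ = 9 ⇒ odd

triangle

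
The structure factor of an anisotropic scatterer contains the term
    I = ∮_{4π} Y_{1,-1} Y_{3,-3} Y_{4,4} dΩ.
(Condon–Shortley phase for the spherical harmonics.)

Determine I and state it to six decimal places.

Checks pass: Σm=0; 8 even; l₃=4∈[2,4].
(2·1+1)(2·3+1)(2·4+1) = 189
Δ: 0! 2! 6! / 9! → 1/252
sum: t=0:+1/36 = 1/36
3j²(1 3 4; 0 0 0) = Δ·Π!·Σ² = 4/63  (sign +1)
sum: t=0:+1/1440 = 1/1440
3j²(1 3 4; -1 -3 4) = Δ·Π!·Σ² = 1/9  (sign +1)
combine: 4πI² = 189·4/63·1/9 = 4/3
take √, sign +1: I = 0.32573501

0.325735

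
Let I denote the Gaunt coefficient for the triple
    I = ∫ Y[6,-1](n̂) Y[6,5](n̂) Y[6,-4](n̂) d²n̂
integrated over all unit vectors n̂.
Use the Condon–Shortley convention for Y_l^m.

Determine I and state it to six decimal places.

0.130527

m-sum 0 ✓  L=18 even ✓  0≤6≤12 ✓
Π(2lᵢ+1) = 13×13×13 = 2197
triangle coeff Δ(6,6,6) = 1/325909584
Σ_t [0,6]: t=0:+1/373248000 t=1:−1/1728000 t=2:+1/110592 t=3:−1/46656 t=4:+1/110592 t=5:−1/1728000 t=6:+1/373248000 = -7/1555200
(3j)²=400/46189 [(6 6 6; 0 0 0)], sign=-1
Σ_t [5,6]: t=5:−1/4147200 t=6:+1/10368000 = -1/6912000
(3j)²=189/16796 [(6 6 6; -1 5 -4)], sign=-1
⇒ 4πI² = 245700/1147619
I = (+1)√(245700/1147619/(4π)) = 0.13052653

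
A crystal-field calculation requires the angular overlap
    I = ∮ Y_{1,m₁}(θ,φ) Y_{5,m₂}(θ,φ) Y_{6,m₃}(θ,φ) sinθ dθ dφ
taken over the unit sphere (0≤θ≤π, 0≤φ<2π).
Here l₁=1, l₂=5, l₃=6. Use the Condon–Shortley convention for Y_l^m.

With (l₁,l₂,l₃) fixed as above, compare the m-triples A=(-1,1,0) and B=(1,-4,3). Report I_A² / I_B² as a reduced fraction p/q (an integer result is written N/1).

5/1

Same 1,5,6: normalisation and zero-m 3j drop out of the ratio.
A: Δ: 0! 2! 10! / 13! → 1/858; sum: t=0:+1/34560 = 1/34560; 3j²(1 5 6; -1 1 0) = Δ·Π!·Σ² = 5/286  (sign +1)
B: Δ: 0! 2! 10! / 13! → 1/858; sum: t=0:+1/725760 = 1/725760; 3j²(1 5 6; 1 -4 3) = Δ·Π!·Σ² = 1/286  (sign -1)
I_A²/I_B² = (5/286)/(1/286) = 5/1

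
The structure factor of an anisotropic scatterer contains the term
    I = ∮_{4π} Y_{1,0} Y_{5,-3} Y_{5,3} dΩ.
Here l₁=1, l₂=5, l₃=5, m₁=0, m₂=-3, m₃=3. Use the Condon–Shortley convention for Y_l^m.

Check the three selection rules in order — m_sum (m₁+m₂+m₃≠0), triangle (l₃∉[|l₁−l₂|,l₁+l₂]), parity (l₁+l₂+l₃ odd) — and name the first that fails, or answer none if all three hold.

parity

m₁+m₂+m₃ = 0 − 3 + 3 = 0  ✓
triangle: |1−5|=4 ≤ l₃=5 ≤ 1+5=6  ✓
parity: l₁+l₂+l₃ = 11 is odd  ✗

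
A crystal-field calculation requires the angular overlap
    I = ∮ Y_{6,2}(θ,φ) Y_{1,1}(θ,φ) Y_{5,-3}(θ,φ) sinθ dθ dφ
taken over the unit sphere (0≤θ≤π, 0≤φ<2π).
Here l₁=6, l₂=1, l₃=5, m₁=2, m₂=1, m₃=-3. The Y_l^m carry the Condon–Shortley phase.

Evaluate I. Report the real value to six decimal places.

Rules hold: Σm=0, L=12 even, 5≤5≤7.
N = 13·3·11 = 429
Δ = 2!·10!·0!/13! = 1/858
Racah Σ t=1..1: t=1:−1/14400 = -1/14400
⇒ 3j(6 1 5; 0 0 0)² = 6/143, sgn +1
Racah Σ t=2..2: t=2:+1/161280 = 1/161280
⇒ 3j(6 1 5; 2 1 -3)² = 1/143, sgn +1
4πI² = N·(3j₀)²·(3jₘ)² = 18/143
I = +1·√(0.125874/4π) = 0.10008369

0.100084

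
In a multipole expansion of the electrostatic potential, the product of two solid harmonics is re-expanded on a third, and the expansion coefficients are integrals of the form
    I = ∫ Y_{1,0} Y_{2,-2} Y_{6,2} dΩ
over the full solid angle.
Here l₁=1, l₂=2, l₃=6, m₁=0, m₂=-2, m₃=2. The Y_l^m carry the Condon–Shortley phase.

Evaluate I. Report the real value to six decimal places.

0.000000

triangle: need 1≤l₃≤3, have 6; I=0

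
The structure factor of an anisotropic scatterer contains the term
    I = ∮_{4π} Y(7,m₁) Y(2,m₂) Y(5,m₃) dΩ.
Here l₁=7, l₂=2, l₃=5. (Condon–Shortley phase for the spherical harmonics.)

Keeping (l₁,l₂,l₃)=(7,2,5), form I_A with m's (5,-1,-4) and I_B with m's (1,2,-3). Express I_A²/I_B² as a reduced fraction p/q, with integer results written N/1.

88/3

Shared (l₁,l₂,l₃)=(7,2,5): N and (l;000)² cancel in I_A²/I_B².
A: Δ = 4!·10!·0!/15! = 1/15015; Racah Σ t=1..1: t=1:−1/2177280 = -1/2177280; ⇒ 3j(7 2 5; 5 -1 -4)² = 8/273, sgn +1
B: Δ = 4!·10!·0!/15! = 1/15015; Racah Σ t=4..4: t=4:+1/1935360 = 1/1935360; ⇒ 3j(7 2 5; 1 2 -3)² = 1/1001, sgn +1
I_A²/I_B² = (8/273)/(1/1001) = 88/3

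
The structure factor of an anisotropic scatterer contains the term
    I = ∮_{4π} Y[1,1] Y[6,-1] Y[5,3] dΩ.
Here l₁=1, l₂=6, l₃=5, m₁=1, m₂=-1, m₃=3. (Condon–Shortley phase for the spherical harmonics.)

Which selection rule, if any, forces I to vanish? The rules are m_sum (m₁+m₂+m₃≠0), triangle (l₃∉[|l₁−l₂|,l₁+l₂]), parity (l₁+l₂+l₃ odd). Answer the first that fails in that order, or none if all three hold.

m_sum

Σmᵢ = 3  ✗
l₃∈[|l₁−l₂|,l₁+l₂]=[5,7], have l₃=5
Σlᵢ = 12 ⇒ even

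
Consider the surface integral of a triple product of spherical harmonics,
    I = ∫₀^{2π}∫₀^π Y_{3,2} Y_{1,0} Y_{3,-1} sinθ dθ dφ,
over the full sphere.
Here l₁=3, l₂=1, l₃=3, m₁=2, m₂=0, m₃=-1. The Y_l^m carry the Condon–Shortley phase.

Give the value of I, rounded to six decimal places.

2 + 0 − 1 = 1 ≠ 0: azimuthal integral kills it; I = 0

0.000000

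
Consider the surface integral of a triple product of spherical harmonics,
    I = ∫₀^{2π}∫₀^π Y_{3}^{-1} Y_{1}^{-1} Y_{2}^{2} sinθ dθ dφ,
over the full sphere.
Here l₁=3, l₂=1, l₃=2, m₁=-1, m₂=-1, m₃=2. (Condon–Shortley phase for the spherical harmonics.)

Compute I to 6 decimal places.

-0.082589

m-sum 0 ✓  L=6 even ✓  2≤2≤4 ✓
Π(2lᵢ+1) = 7×3×5 = 105
triangle coeff Δ(3,1,2) = 1/105
Σ_t [1,1]: t=1:−1/4 = -1/4
(3j)²=3/35 [(3 1 2; 0 0 0)], sign=-1
Σ_t [0,0]: t=0:+1/48 = 1/48
(3j)²=1/105 [(3 1 2; -1 -1 2)], sign=+1
⇒ 4πI² = 3/35
I = (-1)√(3/35/(4π)) = -0.08258890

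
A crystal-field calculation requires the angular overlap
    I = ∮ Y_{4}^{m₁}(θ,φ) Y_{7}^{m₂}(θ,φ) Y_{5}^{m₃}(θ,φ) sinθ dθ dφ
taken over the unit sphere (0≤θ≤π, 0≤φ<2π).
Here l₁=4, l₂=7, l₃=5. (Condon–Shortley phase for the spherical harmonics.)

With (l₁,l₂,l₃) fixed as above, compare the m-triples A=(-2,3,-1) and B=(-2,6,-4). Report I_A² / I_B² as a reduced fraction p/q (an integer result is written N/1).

91/66

Same 4,7,5: normalisation and zero-m 3j drop out of the ratio.
A: Δ: 6! 2! 8! / 17! → 1/6126120; sum: t=4:+1/138240 t=5:−1/86400 t=6:+1/829440 = -13/4147200; 3j²(4 7 5; -2 3 -1) = Δ·Π!·Σ² = 13/3740  (sign -1)
B: Δ: 6! 2! 8! / 17! → 1/6126120; sum: t=5:−1/4838400 t=6:+1/7257600 = -1/14515200; 3j²(4 7 5; -2 6 -4) = Δ·Π!·Σ² = 3/1190  (sign +1)
I_A²/I_B² = (13/3740)/(3/1190) = 91/66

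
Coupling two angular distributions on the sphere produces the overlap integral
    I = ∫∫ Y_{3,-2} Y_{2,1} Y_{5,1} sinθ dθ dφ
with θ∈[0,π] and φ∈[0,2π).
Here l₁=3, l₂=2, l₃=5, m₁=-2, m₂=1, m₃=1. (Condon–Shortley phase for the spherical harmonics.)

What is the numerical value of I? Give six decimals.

m-sum 0 ✓  L=10 even ✓  1≤5≤5 ✓
Π(2lᵢ+1) = 7×5×11 = 385
triangle coeff Δ(3,2,5) = 1/2310
Σ_t [0,0]: t=0:+1/144 = 1/144
(3j)²=10/231 [(3 2 5; 0 0 0)], sign=-1
Σ_t [0,0]: t=0:+1/720 = 1/720
(3j)²=4/385 [(3 2 5; -2 1 1)], sign=+1
⇒ 4πI² = 40/231
I = (-1)√(40/231/(4π)) = -0.11738675

-0.117387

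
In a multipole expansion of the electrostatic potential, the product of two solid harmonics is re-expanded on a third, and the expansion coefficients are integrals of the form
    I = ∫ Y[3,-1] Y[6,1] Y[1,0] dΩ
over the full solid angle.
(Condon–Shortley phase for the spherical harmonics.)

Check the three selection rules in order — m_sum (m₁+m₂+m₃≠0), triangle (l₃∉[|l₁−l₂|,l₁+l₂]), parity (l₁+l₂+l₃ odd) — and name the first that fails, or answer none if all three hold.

azimuthal sum: -1 + 1 + 0 = 0  ✓
3 ≤ 1 ≤ 9 (triangle on l)  ✗
L = 3 + 6 + 1 = 10 (even)

triangle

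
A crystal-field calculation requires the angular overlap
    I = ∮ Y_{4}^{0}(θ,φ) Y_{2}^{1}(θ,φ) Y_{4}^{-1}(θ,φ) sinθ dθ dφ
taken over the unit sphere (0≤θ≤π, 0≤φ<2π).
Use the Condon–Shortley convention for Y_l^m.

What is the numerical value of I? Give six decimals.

Rules hold: Σm=0, L=10 even, 2≤4≤6.
N = 9·5·9 = 405
Δ = 2!·6!·2!/11! = 1/13860
Racah Σ t=0..2: t=0:+1/192 t=1:−1/36 t=2:+1/192 = -5/288
⇒ 3j(4 2 4; 0 0 0)² = 20/693, sgn -1
Racah Σ t=1..2: t=1:−1/72 t=2:+1/96 = -1/288
⇒ 3j(4 2 4; 0 1 -1)² = 1/462, sgn +1
4πI² = N·(3j₀)²·(3jₘ)² = 150/5929
I = -1·√(0.0252994/4π) = -0.04486937

-0.044869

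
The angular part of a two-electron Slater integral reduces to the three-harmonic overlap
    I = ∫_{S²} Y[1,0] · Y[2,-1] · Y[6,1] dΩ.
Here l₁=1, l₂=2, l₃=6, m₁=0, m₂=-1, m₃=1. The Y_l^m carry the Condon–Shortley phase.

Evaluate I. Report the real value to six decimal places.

0.000000

triangle: need 1≤l₃≤3, have 6; I=0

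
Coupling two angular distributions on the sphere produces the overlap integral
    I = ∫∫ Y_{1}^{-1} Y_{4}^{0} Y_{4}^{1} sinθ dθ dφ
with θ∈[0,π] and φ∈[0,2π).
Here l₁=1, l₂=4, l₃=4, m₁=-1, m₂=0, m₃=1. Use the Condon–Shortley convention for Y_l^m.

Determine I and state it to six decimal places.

L=9 odd ⇒ parity kills the (l;000) factor ⇒ I = 0

0.000000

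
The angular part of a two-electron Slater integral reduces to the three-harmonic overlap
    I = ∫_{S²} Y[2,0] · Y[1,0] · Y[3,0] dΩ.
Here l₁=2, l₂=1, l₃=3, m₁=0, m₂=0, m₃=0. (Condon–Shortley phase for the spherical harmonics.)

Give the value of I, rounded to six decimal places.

0.247767

Checks pass: Σm=0; 6 even; l₃=3∈[1,3].
(2·2+1)(2·1+1)(2·3+1) = 105
Δ: 0! 4! 2! / 7! → 1/105
sum: t=0:+1/4 = 1/4
3j²(2 1 3; 0 0 0) = Δ·Π!·Σ² = 3/35  (sign -1)
(m-triple is (0,0,0) — same symbol as above.)
combine: 4πI² = 105·3/35·3/35 = 27/35
take √, sign +1: I = 0.24776670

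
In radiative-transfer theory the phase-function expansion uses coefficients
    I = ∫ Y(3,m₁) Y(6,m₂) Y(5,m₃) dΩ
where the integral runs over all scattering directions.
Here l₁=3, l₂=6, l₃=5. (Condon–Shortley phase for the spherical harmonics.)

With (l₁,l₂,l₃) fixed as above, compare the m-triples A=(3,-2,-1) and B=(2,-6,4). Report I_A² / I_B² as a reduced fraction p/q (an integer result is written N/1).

70/99

Same 3,6,5: normalisation and zero-m 3j drop out of the ratio.
A: Δ: 4! 2! 8! / 15! → 1/675675; sum: t=0:+1/27648 = 1/27648; 3j²(3 6 5; 3 -2 -1) = Δ·Π!·Σ² = 10/429  (sign +1)
B: Δ: 4! 2! 8! / 15! → 1/675675; sum: t=0:+1/967680 = 1/967680; 3j²(3 6 5; 2 -6 4) = Δ·Π!·Σ² = 3/91  (sign -1)
I_A²/I_B² = (10/429)/(3/91) = 70/99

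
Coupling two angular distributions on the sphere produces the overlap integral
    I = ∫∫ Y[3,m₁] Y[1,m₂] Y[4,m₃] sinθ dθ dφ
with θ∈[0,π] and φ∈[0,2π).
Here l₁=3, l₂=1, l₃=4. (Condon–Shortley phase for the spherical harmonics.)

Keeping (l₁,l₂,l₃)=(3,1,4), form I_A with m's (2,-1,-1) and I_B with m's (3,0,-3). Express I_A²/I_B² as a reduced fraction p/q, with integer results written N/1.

l's match ⇒ only the (l;m) 3-j factors differ between A and B.
A: triangle coeff Δ(3,1,4) = 1/252; Σ_t [0,0]: t=0:+1/240 = 1/240; (3j)²=1/84 [(3 1 4; 2 -1 -1)], sign=-1
B: triangle coeff Δ(3,1,4) = 1/252; Σ_t [0,0]: t=0:+1/720 = 1/720; (3j)²=1/36 [(3 1 4; 3 0 -3)], sign=-1
I_A²/I_B² = (1/84)/(1/36) = 3/7

3/7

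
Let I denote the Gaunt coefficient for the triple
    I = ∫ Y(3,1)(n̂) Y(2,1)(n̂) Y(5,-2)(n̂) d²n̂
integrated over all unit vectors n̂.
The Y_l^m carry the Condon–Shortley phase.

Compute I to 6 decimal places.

m-sum 0 ✓  L=10 even ✓  1≤5≤5 ✓
Π(2lᵢ+1) = 7×5×11 = 385
triangle coeff Δ(3,2,5) = 1/2310
Σ_t [0,0]: t=0:+1/144 = 1/144
(3j)²=10/231 [(3 2 5; 0 0 0)], sign=-1
Σ_t [0,0]: t=0:+1/288 = 1/288
(3j)²=1/22 [(3 2 5; 1 1 -2)], sign=-1
⇒ 4πI² = 25/33
I = (+1)√(25/33/(4π)) = 0.24553200

0.245532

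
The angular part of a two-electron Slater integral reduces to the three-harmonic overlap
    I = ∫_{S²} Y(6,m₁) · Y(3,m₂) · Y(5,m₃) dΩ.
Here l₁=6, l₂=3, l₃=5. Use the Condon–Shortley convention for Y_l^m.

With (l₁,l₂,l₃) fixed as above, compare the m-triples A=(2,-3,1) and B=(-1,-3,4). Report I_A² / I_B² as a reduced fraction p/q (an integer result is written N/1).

Shared (l₁,l₂,l₃)=(6,3,5): N and (l;000)² cancel in I_A²/I_B².
A: Δ = 4!·8!·2!/15! = 1/675675; Racah Σ t=0..0: t=0:+1/27648 = 1/27648; ⇒ 3j(6 3 5; 2 -3 1)² = 10/429, sgn +1
B: Δ = 4!·8!·2!/15! = 1/675675; Racah Σ t=0..0: t=0:+1/241920 = 1/241920; ⇒ 3j(6 3 5; -1 -3 4)² = 4/1001, sgn -1
I_A²/I_B² = (10/429)/(4/1001) = 35/6

35/6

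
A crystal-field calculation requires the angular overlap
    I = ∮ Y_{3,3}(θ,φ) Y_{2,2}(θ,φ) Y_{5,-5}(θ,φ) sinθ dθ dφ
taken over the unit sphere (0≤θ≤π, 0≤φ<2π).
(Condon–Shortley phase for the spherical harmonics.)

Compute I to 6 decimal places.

-0.347235

Checks pass: Σm=0; 10 even; l₃=5∈[1,5].
(2·3+1)(2·2+1)(2·5+1) = 385
Δ: 0! 6! 4! / 11! → 1/2310
sum: t=0:+1/144 = 1/144
3j²(3 2 5; 0 0 0) = Δ·Π!·Σ² = 10/231  (sign -1)
sum: t=0:+1/17280 = 1/17280
3j²(3 2 5; 3 2 -5) = Δ·Π!·Σ² = 1/11  (sign +1)
combine: 4πI² = 385·10/231·1/11 = 50/33
take √, sign -1: I = -0.34723469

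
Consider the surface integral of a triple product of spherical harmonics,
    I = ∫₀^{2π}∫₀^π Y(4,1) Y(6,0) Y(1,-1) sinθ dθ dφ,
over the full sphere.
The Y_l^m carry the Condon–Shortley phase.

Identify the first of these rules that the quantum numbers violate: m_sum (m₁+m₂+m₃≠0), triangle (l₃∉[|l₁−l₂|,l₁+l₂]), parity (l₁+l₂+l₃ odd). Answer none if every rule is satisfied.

Σmᵢ = 0  ✓
l₃∈[|l₁−l₂|,l₁+l₂]=[2,10], have l₃=1  ✗
Σlᵢ = 11 ⇒ odd

triangle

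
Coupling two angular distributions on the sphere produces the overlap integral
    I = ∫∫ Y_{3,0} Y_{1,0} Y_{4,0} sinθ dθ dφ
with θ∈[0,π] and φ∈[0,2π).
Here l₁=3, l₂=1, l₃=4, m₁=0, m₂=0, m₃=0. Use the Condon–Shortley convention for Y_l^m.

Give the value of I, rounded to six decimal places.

Checks pass: Σm=0; 8 even; l₃=4∈[2,4].
(2·3+1)(2·1+1)(2·4+1) = 189
Δ: 0! 6! 2! / 9! → 1/252
sum: t=0:+1/36 = 1/36
3j²(3 1 4; 0 0 0) = Δ·Π!·Σ² = 4/63  (sign +1)
(m-triple is (0,0,0) — same symbol as above.)
combine: 4πI² = 189·4/63·4/63 = 16/21
take √, sign +1: I = 0.24623252

0.246233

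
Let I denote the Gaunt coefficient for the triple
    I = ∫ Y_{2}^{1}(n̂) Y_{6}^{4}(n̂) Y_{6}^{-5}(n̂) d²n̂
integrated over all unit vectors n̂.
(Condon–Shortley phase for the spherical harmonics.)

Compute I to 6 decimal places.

Checks pass: Σm=0; 14 even; l₃=6∈[4,8].
(2·2+1)(2·6+1)(2·6+1) = 845
Δ: 2! 2! 10! / 15! → 1/90090
sum: t=0:+1/69120 t=1:−1/14400 t=2:+1/69120 = -7/172800
3j²(2 6 6; 0 0 0) = Δ·Π!·Σ² = 14/715  (sign -1)
sum: t=0:+1/7257600 t=1:−1/725760 = -1/806400
3j²(2 6 6; 1 4 -5) = Δ·Π!·Σ² = 27/910  (sign +1)
combine: 4πI² = 845·14/715·27/910 = 27/55
take √, sign -1: I = -0.19764945

-0.197649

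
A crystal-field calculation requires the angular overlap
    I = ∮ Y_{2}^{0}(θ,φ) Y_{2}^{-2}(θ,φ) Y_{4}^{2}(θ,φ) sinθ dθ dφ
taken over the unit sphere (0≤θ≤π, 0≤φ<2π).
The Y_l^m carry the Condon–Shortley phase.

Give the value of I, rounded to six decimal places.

m-sum 0 ✓  L=8 even ✓  0≤4≤4 ✓
Π(2lᵢ+1) = 5×5×9 = 225
triangle coeff Δ(2,2,4) = 1/630
Σ_t [0,0]: t=0:+1/16 = 1/16
(3j)²=2/35 [(2 2 4; 0 0 0)], sign=+1
Σ_t [0,0]: t=0:+1/96 = 1/96
(3j)²=1/42 [(2 2 4; 0 -2 2)], sign=+1
⇒ 4πI² = 15/49
I = (+1)√(15/49/(4π)) = 0.15607835

0.156078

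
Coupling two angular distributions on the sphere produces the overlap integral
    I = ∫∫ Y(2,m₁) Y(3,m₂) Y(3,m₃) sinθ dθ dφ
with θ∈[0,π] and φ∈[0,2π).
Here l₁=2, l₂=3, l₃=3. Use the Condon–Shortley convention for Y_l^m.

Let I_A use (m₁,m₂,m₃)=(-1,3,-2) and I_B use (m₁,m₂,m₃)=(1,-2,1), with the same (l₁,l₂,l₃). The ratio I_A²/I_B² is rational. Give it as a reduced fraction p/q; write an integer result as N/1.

l's match ⇒ only the (l;m) 3-j factors differ between A and B.
A: triangle coeff Δ(2,3,3) = 1/3780; Σ_t [2,2]: t=2:+1/48 = 1/48; (3j)²=5/84 [(2 3 3; -1 3 -2)], sign=-1
B: triangle coeff Δ(2,3,3) = 1/3780; Σ_t [0,1]: t=0:+1/12 t=1:−1/48 = 1/16; (3j)²=1/28 [(2 3 3; 1 -2 1)], sign=+1
I_A²/I_B² = (5/84)/(1/28) = 5/3

5/3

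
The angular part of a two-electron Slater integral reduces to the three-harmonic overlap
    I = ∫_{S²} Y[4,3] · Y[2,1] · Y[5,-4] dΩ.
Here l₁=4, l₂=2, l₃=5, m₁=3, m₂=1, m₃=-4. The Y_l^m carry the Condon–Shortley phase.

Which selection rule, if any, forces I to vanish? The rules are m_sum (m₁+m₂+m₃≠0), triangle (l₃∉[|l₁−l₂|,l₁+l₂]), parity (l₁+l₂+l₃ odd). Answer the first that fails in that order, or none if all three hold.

parity

m₁+m₂+m₃ = 3 + 1 − 4 = 0  ✓
triangle: |4−2|=2 ≤ l₃=5 ≤ 4+2=6  ✓
parity: l₁+l₂+l₃ = 11 is odd  ✗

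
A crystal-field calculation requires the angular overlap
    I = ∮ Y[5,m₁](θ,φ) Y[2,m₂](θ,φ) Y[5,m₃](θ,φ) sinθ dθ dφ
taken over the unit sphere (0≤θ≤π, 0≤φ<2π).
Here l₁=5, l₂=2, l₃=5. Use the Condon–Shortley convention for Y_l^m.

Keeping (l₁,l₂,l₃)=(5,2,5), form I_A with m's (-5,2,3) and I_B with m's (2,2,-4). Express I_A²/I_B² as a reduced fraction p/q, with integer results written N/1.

Shared (l₁,l₂,l₃)=(5,2,5): N and (l;000)² cancel in I_A²/I_B².
A: Δ = 2!·8!·2!/13! = 1/38610; Racah Σ t=2..2: t=2:+1/161280 = 1/161280; ⇒ 3j(5 2 5; -5 2 3)² = 1/143, sgn +1
B: Δ = 2!·8!·2!/13! = 1/38610; Racah Σ t=2..2: t=2:+1/20160 = 1/20160; ⇒ 3j(5 2 5; 2 2 -4)² = 12/715, sgn -1
I_A²/I_B² = (1/143)/(12/715) = 5/12

5/12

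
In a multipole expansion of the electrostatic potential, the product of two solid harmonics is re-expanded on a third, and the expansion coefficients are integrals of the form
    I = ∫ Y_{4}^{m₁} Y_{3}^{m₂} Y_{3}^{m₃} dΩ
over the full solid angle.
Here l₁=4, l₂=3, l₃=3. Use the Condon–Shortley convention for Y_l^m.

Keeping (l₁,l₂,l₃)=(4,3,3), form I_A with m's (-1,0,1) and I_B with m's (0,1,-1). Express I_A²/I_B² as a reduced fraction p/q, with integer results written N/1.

l's match ⇒ only the (l;m) 3-j factors differ between A and B.
A: triangle coeff Δ(4,3,3) = 1/34650; Σ_t [1,3]: t=1:−1/288 t=2:+1/24 t=3:−1/48 = 5/288; (3j)²=5/462 [(4 3 3; -1 0 1)], sign=+1
B: triangle coeff Δ(4,3,3) = 1/34650; Σ_t [2,4]: t=2:+1/32 t=3:−1/36 t=4:+1/1152 = 5/1152; (3j)²=1/1386 [(4 3 3; 0 1 -1)], sign=+1
I_A²/I_B² = (5/462)/(1/1386) = 15/1

15/1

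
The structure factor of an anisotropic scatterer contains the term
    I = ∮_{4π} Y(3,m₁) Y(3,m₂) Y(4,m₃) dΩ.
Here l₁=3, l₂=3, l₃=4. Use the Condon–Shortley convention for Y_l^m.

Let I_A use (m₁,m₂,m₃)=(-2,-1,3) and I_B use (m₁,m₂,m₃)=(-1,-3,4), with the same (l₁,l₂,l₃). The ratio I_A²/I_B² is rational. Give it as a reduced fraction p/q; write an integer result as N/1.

l's match ⇒ only the (l;m) 3-j factors differ between A and B.
A: triangle coeff Δ(3,3,4) = 1/34650; Σ_t [1,2]: t=1:−1/144 t=2:+1/288 = -1/288; (3j)²=1/99 [(3 3 4; -2 -1 3)], sign=+1
B: triangle coeff Δ(3,3,4) = 1/34650; Σ_t [0,0]: t=0:+1/1152 = 1/1152; (3j)²=1/33 [(3 3 4; -1 -3 4)], sign=+1
I_A²/I_B² = (1/99)/(1/33) = 1/3

1/3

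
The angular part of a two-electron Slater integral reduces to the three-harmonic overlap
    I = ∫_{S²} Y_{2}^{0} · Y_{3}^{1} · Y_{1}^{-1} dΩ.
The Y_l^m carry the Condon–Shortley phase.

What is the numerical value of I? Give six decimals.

-0.202301

m-sum 0 ✓  L=6 even ✓  1≤1≤5 ✓
Π(2lᵢ+1) = 5×7×3 = 105
triangle coeff Δ(2,3,1) = 1/105
Σ_t [2,2]: t=2:+1/4 = 1/4
(3j)²=3/35 [(2 3 1; 0 0 0)], sign=-1
Σ_t [2,2]: t=2:+1/8 = 1/8
(3j)²=2/35 [(2 3 1; 0 1 -1)], sign=+1
⇒ 4πI² = 18/35
I = (-1)√(18/35/(4π)) = -0.20230066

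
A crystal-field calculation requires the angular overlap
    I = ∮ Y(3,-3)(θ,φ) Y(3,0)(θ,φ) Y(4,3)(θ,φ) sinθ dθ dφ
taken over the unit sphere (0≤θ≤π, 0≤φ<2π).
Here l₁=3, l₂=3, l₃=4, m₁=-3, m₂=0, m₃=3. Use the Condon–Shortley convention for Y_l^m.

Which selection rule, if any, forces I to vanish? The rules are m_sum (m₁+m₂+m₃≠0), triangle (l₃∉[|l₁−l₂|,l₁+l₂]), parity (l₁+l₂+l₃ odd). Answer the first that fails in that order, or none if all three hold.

Σmᵢ = 0  ✓
l₃∈[|l₁−l₂|,l₁+l₂]=[0,6], have l₃=4  ✓
Σlᵢ = 10 ⇒ even  ✓

none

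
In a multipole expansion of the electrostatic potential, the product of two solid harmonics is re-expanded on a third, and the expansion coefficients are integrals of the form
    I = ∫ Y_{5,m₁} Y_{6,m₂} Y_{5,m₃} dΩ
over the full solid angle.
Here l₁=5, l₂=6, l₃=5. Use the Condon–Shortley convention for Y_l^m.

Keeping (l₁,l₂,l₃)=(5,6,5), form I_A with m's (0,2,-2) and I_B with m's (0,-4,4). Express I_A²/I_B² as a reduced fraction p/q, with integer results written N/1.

Same 5,6,5: normalisation and zero-m 3j drop out of the ratio.
A: Δ: 6! 4! 6! / 17! → 1/28588560; sum: t=2:+1/207360 t=3:−1/17280 t=4:+1/13824 t=5:−1/103680 = 1/103680; 3j²(5 6 5; 0 2 -2) = Δ·Π!·Σ² = 10/7293  (sign -1)
B: Δ: 6! 4! 6! / 17! → 1/28588560; sum: t=1:−1/345600 t=2:+1/207360 = 1/518400; 3j²(5 6 5; 0 -4 4) = Δ·Π!·Σ² = 12/2431  (sign -1)
I_A²/I_B² = (10/7293)/(12/2431) = 5/18

5/18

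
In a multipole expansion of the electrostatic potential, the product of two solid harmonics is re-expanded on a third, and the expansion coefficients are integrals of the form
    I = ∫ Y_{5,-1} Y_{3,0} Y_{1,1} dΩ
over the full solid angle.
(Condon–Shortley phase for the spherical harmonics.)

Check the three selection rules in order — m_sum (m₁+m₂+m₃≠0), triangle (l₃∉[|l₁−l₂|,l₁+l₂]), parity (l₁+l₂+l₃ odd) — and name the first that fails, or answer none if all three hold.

triangle

azimuthal sum: -1 + 0 + 1 = 0  ✓
2 ≤ 1 ≤ 8 (triangle on l)  ✗
L = 5 + 3 + 1 = 9 (odd)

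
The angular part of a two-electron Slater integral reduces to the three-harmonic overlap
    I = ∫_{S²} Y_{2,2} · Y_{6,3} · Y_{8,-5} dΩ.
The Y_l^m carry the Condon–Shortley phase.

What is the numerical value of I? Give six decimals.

m-sum 0 ✓  L=16 even ✓  4≤8≤8 ✓
Π(2lᵢ+1) = 5×13×17 = 1105
triangle coeff Δ(2,6,8) = 1/30940
Σ_t [0,0]: t=0:+1/2073600 = 1/2073600
(3j)²=28/1105 [(2 6 8; 0 0 0)], sign=+1
Σ_t [0,0]: t=0:+1/52254720 = 1/52254720
(3j)²=11/476 [(2 6 8; 2 3 -5)], sign=-1
⇒ 4πI² = 11/17
I = (-1)√(11/17/(4π)) = -0.22691696

-0.226917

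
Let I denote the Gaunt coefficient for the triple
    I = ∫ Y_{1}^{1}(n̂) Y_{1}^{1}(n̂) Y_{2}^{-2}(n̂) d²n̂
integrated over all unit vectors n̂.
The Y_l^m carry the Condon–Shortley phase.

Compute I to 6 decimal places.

m-sum 0 ✓  L=4 even ✓  0≤2≤2 ✓
Π(2lᵢ+1) = 3×3×5 = 45
triangle coeff Δ(1,1,2) = 1/30
Σ_t [0,0]: t=0:+1/1 = 1/1
(3j)²=2/15 [(1 1 2; 0 0 0)], sign=+1
Σ_t [0,0]: t=0:+1/4 = 1/4
(3j)²=1/5 [(1 1 2; 1 1 -2)], sign=+1
⇒ 4πI² = 6/5
I = (+1)√(6/5/(4π)) = 0.30901936

0.309019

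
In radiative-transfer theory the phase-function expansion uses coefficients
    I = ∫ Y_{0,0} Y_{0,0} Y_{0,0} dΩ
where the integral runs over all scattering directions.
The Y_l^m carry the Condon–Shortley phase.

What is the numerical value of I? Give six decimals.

Checks pass: Σm=0; 0 even; l₃=0∈[0,0].
(2·0+1)(2·0+1)(2·0+1) = 1
Δ: 0! 0! 0! / 1! → 1/1
sum: t=0:+1/1 = 1/1
3j²(0 0 0; 0 0 0) = Δ·Π!·Σ² = 1/1  (sign +1)
(m-triple is (0,0,0) — same symbol as above.)
combine: 4πI² = 1·1·1 = 1/1
take √, sign +1: I = 0.28209479

0.282095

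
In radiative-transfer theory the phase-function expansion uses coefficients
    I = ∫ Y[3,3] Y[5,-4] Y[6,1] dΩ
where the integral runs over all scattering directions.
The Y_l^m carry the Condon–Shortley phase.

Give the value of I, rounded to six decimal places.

0.072068

Rules hold: Σm=0, L=14 even, 2≤6≤8.
N = 7·11·13 = 1001
Δ = 2!·4!·8!/15! = 1/675675
Racah Σ t=0..2: t=0:+1/8640 t=1:−1/2304 t=2:+1/8640 = -7/34560
⇒ 3j(3 5 6; 0 0 0)² = 7/429, sgn -1
Racah Σ t=0..0: t=0:+1/241920 = 1/241920
⇒ 3j(3 5 6; 3 -4 1)² = 4/1001, sgn -1
4πI² = N·(3j₀)²·(3jₘ)² = 28/429
I = +1·√(0.0652681/4π) = 0.07206849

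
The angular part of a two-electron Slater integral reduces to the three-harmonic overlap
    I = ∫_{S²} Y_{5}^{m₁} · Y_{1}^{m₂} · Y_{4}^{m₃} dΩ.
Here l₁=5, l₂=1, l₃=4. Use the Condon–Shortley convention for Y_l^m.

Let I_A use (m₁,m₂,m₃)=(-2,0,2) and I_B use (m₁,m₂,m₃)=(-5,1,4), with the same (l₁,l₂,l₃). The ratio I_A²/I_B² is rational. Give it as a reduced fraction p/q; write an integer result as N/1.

l's match ⇒ only the (l;m) 3-j factors differ between A and B.
A: triangle coeff Δ(5,1,4) = 1/495; Σ_t [1,1]: t=1:−1/1440 = -1/1440; (3j)²=7/165 [(5 1 4; -2 0 2)], sign=-1
B: triangle coeff Δ(5,1,4) = 1/495; Σ_t [2,2]: t=2:+1/80640 = 1/80640; (3j)²=1/11 [(5 1 4; -5 1 4)], sign=+1
I_A²/I_B² = (7/165)/(1/11) = 7/15

7/15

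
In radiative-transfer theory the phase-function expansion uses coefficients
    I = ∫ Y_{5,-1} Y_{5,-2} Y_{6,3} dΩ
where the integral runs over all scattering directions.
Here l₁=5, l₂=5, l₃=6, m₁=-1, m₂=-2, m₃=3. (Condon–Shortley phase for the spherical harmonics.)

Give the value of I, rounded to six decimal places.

m-sum 0 ✓  L=16 even ✓  0≤6≤10 ✓
Π(2lᵢ+1) = 11×11×13 = 1573
triangle coeff Δ(5,5,6) = 1/28588560
Σ_t [0,4]: t=0:+1/345600 t=1:−1/13824 t=2:+1/5184 t=3:−1/13824 t=4:+1/345600 = 7/129600
(3j)²=80/7293 [(5 5 6; 0 0 0)], sign=+1
Σ_t [0,3]: t=0:+1/622080 t=1:−1/34560 t=2:+1/23040 t=3:−1/155520 = 1/103680
(3j)²=9/2431 [(5 5 6; -1 -2 3)], sign=-1
⇒ 4πI² = 240/3757
I = (-1)√(240/3757/(4π)) = -0.07129845

-0.071298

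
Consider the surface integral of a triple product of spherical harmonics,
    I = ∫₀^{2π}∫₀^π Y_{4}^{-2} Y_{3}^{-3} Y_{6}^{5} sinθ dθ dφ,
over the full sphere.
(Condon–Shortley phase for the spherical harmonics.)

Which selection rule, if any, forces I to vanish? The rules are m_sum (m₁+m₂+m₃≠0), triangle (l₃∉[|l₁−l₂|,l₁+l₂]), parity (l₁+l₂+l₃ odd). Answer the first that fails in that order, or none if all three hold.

m₁+m₂+m₃ = -2 − 3 + 5 = 0  ✓
triangle: |4−3|=1 ≤ l₃=6 ≤ 4+3=7  ✓
parity: l₁+l₂+l₃ = 13 is odd  ✗

parity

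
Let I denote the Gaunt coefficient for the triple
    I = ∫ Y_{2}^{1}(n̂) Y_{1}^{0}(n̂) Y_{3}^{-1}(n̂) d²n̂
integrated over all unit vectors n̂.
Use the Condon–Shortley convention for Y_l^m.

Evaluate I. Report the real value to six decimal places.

-0.233597

Rules hold: Σm=0, L=6 even, 1≤3≤3.
N = 5·3·7 = 105
Δ = 0!·4!·2!/7! = 1/105
Racah Σ t=0..0: t=0:+1/4 = 1/4
⇒ 3j(2 1 3; 0 0 0)² = 3/35, sgn -1
Racah Σ t=0..0: t=0:+1/6 = 1/6
⇒ 3j(2 1 3; 1 0 -1)² = 8/105, sgn +1
4πI² = N·(3j₀)²·(3jₘ)² = 24/35
I = -1·√(0.685714/4π) = -0.23359668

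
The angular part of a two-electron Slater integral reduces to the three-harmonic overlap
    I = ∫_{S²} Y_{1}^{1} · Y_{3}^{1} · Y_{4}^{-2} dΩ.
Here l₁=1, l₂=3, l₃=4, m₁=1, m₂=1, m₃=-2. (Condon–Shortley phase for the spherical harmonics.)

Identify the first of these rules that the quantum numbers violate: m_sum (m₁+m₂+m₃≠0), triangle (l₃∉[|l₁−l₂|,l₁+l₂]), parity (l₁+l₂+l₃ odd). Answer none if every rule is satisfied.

m₁+m₂+m₃ = 1 + 1 − 2 = 0  ✓
triangle: |1−3|=2 ≤ l₃=4 ≤ 1+3=4  ✓
parity: l₁+l₂+l₃ = 8 is even  ✓

none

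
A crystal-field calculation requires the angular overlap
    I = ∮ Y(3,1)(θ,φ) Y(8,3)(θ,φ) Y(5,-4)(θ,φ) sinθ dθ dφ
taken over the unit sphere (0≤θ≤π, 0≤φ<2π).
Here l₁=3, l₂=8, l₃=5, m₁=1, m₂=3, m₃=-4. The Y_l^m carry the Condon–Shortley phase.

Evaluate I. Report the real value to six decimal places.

-0.069622

Rules hold: Σm=0, L=16 even, 5≤5≤11.
N = 7·17·11 = 1309
Δ = 6!·0!·10!/17! = 1/136136
Racah Σ t=3..3: t=3:−1/518400 = -1/518400
⇒ 3j(3 8 5; 0 0 0)² = 56/2431, sgn +1
Racah Σ t=2..2: t=2:+1/17418240 = 1/17418240
⇒ 3j(3 8 5; 1 3 -4)² = 25/12376, sgn -1
4πI² = N·(3j₀)²·(3jₘ)² = 175/2873
I = -1·√(0.0609119/4π) = -0.06962197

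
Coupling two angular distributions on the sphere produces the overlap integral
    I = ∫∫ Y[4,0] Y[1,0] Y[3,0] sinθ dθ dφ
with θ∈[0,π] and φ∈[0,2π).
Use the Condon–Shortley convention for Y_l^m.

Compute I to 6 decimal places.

m-sum 0 ✓  L=8 even ✓  3≤3≤5 ✓
Π(2lᵢ+1) = 9×3×7 = 189
triangle coeff Δ(4,1,3) = 1/252
Σ_t [1,1]: t=1:−1/36 = -1/36
(3j)²=4/63 [(4 1 3; 0 0 0)], sign=+1
(m-triple is (0,0,0) — same symbol as above.)
⇒ 4πI² = 16/21
I = (+1)√(16/21/(4π)) = 0.24623252

0.246233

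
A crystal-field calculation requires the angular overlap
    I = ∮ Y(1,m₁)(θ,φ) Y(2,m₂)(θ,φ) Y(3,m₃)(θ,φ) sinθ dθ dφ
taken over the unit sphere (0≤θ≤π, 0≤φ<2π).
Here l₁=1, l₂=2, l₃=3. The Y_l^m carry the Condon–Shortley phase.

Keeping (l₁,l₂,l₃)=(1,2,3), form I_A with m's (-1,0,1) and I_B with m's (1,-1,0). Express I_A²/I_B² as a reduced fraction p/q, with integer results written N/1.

Shared (l₁,l₂,l₃)=(1,2,3): N and (l;000)² cancel in I_A²/I_B².
A: Δ = 0!·2!·4!/7! = 1/105; Racah Σ t=0..0: t=0:+1/8 = 1/8; ⇒ 3j(1 2 3; -1 0 1)² = 2/35, sgn +1
B: Δ = 0!·2!·4!/7! = 1/105; Racah Σ t=0..0: t=0:+1/12 = 1/12; ⇒ 3j(1 2 3; 1 -1 0)² = 1/35, sgn -1
I_A²/I_B² = (2/35)/(1/35) = 2/1

2/1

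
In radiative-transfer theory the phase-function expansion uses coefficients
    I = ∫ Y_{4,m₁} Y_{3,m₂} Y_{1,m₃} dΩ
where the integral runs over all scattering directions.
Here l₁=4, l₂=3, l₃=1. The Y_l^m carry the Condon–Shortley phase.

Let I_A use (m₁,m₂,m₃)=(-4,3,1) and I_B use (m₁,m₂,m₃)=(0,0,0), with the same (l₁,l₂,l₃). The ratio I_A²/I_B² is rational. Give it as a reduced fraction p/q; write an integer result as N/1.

7/4

l's match ⇒ only the (l;m) 3-j factors differ between A and B.
A: triangle coeff Δ(4,3,1) = 1/252; Σ_t [6,6]: t=6:+1/1440 = 1/1440; (3j)²=1/9 [(4 3 1; -4 3 1)], sign=+1
B: triangle coeff Δ(4,3,1) = 1/252; Σ_t [3,3]: t=3:−1/36 = -1/36; (3j)²=4/63 [(4 3 1; 0 0 0)], sign=+1
I_A²/I_B² = (1/9)/(4/63) = 7/4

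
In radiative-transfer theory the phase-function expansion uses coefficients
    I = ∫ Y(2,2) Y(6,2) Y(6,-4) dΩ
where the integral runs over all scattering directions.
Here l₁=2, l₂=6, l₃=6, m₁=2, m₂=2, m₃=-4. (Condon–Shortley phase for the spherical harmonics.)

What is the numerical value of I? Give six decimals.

m-sum 0 ✓  L=14 even ✓  4≤6≤8 ✓
Π(2lᵢ+1) = 5×13×13 = 845
triangle coeff Δ(2,6,6) = 1/90090
Σ_t [0,2]: t=0:+1/69120 t=1:−1/14400 t=2:+1/69120 = -7/172800
(3j)²=14/715 [(2 6 6; 0 0 0)], sign=-1
Σ_t [0,0]: t=0:+1/322560 = 1/322560
(3j)²=18/1001 [(2 6 6; 2 2 -4)], sign=+1
⇒ 4πI² = 36/121
I = (-1)√(36/121/(4π)) = -0.15386989

-0.153870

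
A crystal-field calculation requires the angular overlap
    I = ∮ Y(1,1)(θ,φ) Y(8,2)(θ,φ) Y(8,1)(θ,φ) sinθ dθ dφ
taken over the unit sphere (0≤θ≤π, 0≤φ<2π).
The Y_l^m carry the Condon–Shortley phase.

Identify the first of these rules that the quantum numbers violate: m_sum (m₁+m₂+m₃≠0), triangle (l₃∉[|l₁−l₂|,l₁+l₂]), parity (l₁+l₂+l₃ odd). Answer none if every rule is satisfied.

Σmᵢ = 4  ✗
l₃∈[|l₁−l₂|,l₁+l₂]=[7,9], have l₃=8
Σlᵢ = 17 ⇒ odd

m_sum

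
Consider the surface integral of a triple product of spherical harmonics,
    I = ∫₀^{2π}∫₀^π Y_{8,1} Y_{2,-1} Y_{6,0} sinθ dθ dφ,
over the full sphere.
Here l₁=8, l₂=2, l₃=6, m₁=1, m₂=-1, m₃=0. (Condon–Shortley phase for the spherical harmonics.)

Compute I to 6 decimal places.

m-sum 0 ✓  L=16 even ✓  6≤6≤10 ✓
Π(2lᵢ+1) = 17×5×13 = 1105
triangle coeff Δ(8,2,6) = 1/30940
Σ_t [2,2]: t=2:+1/2073600 = 1/2073600
(3j)²=28/1105 [(8 2 6; 0 0 0)], sign=+1
Σ_t [1,1]: t=1:−1/3110400 = -1/3110400
(3j)²=21/1105 [(8 2 6; 1 -1 0)], sign=-1
⇒ 4πI² = 588/1105
I = (-1)√(588/1105/(4π)) = -0.20577973

-0.205780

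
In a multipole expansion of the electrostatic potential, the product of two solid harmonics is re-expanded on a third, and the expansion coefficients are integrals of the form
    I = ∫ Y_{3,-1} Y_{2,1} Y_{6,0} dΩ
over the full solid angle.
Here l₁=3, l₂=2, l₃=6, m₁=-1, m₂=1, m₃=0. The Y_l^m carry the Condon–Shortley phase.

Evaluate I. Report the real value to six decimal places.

0.000000

|3−2|≤6≤3+2 violated ⇒ I = 0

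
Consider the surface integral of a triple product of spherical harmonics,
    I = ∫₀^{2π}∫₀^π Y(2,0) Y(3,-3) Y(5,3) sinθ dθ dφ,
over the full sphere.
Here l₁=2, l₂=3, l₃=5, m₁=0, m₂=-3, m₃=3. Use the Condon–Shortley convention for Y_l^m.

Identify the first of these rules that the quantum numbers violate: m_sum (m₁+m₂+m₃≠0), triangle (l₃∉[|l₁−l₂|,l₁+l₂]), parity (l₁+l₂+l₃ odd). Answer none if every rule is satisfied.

none

Σmᵢ = 0  ✓
l₃∈[|l₁−l₂|,l₁+l₂]=[1,5], have l₃=5  ✓
Σlᵢ = 10 ⇒ even  ✓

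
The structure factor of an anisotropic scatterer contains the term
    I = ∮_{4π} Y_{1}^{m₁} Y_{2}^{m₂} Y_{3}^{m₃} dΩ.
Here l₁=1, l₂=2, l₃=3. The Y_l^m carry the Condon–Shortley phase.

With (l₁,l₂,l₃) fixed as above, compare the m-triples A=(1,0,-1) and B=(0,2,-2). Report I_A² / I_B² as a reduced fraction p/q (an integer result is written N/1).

6/5

l's match ⇒ only the (l;m) 3-j factors differ between A and B.
A: triangle coeff Δ(1,2,3) = 1/105; Σ_t [0,0]: t=0:+1/8 = 1/8; (3j)²=2/35 [(1 2 3; 1 0 -1)], sign=+1
B: triangle coeff Δ(1,2,3) = 1/105; Σ_t [0,0]: t=0:+1/24 = 1/24; (3j)²=1/21 [(1 2 3; 0 2 -2)], sign=-1
I_A²/I_B² = (2/35)/(1/21) = 6/5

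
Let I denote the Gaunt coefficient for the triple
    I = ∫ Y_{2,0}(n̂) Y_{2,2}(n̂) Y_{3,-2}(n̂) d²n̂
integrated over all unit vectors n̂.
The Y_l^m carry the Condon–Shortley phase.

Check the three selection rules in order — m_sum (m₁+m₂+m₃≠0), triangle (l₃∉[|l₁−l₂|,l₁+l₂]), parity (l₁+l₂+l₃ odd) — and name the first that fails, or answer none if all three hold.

parity

m₁+m₂+m₃ = 0 + 2 − 2 = 0  ✓
triangle: |2−2|=0 ≤ l₃=3 ≤ 2+2=4  ✓
parity: l₁+l₂+l₃ = 7 is odd  ✗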